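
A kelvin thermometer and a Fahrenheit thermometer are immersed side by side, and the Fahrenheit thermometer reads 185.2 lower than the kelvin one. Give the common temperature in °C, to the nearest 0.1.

69.9°C

Let x be the kelvin reading; then the Fahrenheit reading is 1.8·x - 459.67.
(1.8·x - 459.67) - x = -185.2  ⇒  (0.8)·x = 274.47  ⇒  x = 343.0875 K.
In Celsius: 343.0875 - 273.15 = 69.9°C.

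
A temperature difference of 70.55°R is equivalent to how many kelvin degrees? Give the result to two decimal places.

39.19 K

An interval of 1°R corresponds to 5/9 K.
70.55 × 5/9 = 39.19.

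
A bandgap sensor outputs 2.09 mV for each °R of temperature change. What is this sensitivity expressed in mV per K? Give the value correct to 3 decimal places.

The quantity depends on a temperature interval, so only the ratio of degree sizes applies; the offset between the scales is irrelevant.
A change of 1 K is a change of 1.8°R, so per K the value is 2.09 × 1.8 = 3.762.

3.762 mV per K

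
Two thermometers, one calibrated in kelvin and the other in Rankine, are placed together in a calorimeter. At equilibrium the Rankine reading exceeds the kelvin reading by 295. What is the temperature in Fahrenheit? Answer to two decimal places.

204.08°F

Let x be the kelvin reading; then the Rankine reading is 1.8·x.
(1.8·x) - x = 295  ⇒  (0.8)·x = 295  ⇒  x = 368.7500 K.
In Celsius: 368.75 - 273.15 = 95.6000°C.
In Fahrenheit: 95.6000 × 1.8 + 32 = 204.08°F.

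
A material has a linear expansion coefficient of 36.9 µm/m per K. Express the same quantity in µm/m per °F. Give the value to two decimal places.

20.50 µm/m per °F

The quantity depends on a temperature interval, so only the ratio of degree sizes applies; the offset between the scales is irrelevant.
A change of 1°F is a change of 5/9 K, so per °F the value is 36.9 × 5/9 = 20.50.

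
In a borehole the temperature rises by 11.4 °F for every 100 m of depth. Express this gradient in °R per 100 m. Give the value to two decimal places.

The quantity depends on a temperature interval, so only the ratio of degree sizes applies; the offset between the scales is irrelevant.
A change of 1°F is a change of 1°R, so 11.4 × 1 = 11.40.

11.40 °R/100 m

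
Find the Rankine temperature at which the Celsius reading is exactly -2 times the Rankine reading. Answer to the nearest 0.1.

106.9°R

Let R be the Rankine reading. The Celsius reading is C = 5/9·R - 273.15.
Require C = -2·R: 5/9·R - 273.15 = -2·R.
(23/9)·R = 273.15  ⇒  R = 106.9.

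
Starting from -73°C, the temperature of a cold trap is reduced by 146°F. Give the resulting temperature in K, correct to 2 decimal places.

The 146°F change is an interval, so only the factor 5/9 applies: -146 × 5/9 = -81.1111°C.
Final Celsius temperature: -73.0000 - 81.1111 = -154.1111°C.
In kelvin: -154.1111 + 273.15 = 119.04 K.

119.04 K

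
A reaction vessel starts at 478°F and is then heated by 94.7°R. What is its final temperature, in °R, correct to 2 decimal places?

Initial temperature in Celsius: (478 - 32) × 5/9 = 247.7778°C.
The 94.7°R change is an interval, so only the factor 5/9 applies: +94.7 × 5/9 = +52.6111°C.
Final Celsius temperature: 247.7778 + 52.6111 = 300.3889°C.
In Rankine: 300.3889 × 1.8 + 491.67 = 1032.37°R.

1032.37°R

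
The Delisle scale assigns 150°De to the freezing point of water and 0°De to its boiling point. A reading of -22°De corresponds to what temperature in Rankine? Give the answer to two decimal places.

Linear interpolation between the fixed points: C = (-22 - 150) × 100 / (0 - 150) = 114.6667°C.
Then 114.6667 × 1.8 + 491.67 = 698.07°R.

698.07°R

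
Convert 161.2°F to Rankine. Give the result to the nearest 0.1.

620.9°R

In Celsius: (161.2 - 32) × 5/9 = 71.7778°C.
In Rankine: 71.7778 × 1.8 + 491.67 = 620.9°R.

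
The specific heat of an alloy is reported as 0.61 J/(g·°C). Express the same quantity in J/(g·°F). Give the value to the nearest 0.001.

Since only a temperature interval is involved, the additive offset between the scales drops out.
A change of 1°F is a change of 5/9°C, so per °F the value is 0.61 × 5/9 = 0.339.

0.339 J/(g·°F)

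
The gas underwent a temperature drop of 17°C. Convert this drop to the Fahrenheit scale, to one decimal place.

An interval of 1°C corresponds to 1.8°F.
17 × 1.8 = 30.6.

30.6°F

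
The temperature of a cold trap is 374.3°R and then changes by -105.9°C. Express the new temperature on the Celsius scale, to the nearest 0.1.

-171.1°C

Initial temperature in Celsius: (374.3 - 491.67) × 5/9 = -65.2056°C.
Final Celsius temperature: -65.2056 - 105.9000 = -171.1056°C.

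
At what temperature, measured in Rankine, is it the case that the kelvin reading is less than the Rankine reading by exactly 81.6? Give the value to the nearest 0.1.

183.6°R

Let R be the Rankine reading. The kelvin reading is K = 5/9·R.
Require K - R = -81.6: (-4/9)·R = -81.6.
R = (-81.6) / (-4/9) = 183.6.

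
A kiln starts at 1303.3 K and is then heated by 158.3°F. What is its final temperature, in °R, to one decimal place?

Initial temperature in Celsius: 1303.3 - 273.15 = 1030.1500°C.
The 158.3°F change is an interval, so only the factor 5/9 applies: +158.3 × 5/9 = +87.9444°C.
Final Celsius temperature: 1030.1500 + 87.9444 = 1118.0944°C.
In Rankine: 1118.0944 × 1.8 + 491.67 = 2504.2°R.

2504.2°R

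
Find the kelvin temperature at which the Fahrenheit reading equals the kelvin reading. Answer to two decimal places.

574.59 K

Let K be the kelvin reading. The Fahrenheit reading is F = 1.8·K - 459.67.
Set F = K: 1.8·K - 459.67 = K.
(0.8)·K = 459.67  ⇒  K = 574.59.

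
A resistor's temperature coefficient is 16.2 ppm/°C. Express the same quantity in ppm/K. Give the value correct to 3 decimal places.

The quantity depends on a temperature interval, so only the ratio of degree sizes applies; the offset between the scales is irrelevant.
A change of 1 K is a change of 1°C, so per K the value is 16.2 × 1 = 16.200.

16.200 ppm/K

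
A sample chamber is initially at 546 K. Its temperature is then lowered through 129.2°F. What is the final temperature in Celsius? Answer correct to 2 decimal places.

201.07°C

Initial temperature in Celsius: 546 - 273.15 = 272.8500°C.
The 129.2°F change is an interval, so only the factor 5/9 applies: -129.2 × 5/9 = -71.7778°C.
Final Celsius temperature: 272.8500 - 71.7778 = 201.0722°C.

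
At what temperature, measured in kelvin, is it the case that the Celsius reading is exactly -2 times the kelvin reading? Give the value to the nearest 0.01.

91.05 K

Let K be the kelvin reading. The Celsius reading is C = 1·K - 273.15.
Require C = -2·K: 1·K - 273.15 = -2·K.
(3)·K = 273.15  ⇒  K = 91.05.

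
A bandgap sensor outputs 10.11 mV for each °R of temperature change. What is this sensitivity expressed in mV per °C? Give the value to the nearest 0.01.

18.20 mV per °C

Since only a temperature interval is involved, the additive offset between the scales drops out.
A change of 1°C is a change of 1.8°R, so per °C the value is 10.11 × 1.8 = 18.20.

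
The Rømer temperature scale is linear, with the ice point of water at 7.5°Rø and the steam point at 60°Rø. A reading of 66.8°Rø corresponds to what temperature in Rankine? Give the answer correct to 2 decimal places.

694.98°R

Linear interpolation between the fixed points: C = (66.8 - 7.5) × 100 / (60 - 7.5) = 112.9524°C.
Then 112.9524 × 1.8 + 491.67 = 694.98°R.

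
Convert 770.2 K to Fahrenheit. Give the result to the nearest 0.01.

926.69°F

In Celsius: 770.2 - 273.15 = 497.0500°C.
In Fahrenheit: 497.0500 × 1.8 + 32 = 926.69°F.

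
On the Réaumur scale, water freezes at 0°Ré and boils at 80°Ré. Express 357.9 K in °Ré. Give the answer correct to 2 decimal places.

First in Celsius: 357.9 - 273.15 = 84.7500°C.
Linearly onto the Réaumur scale: 0 + (84.7500 / 100) × (80 - 0) = 67.80°Ré.

67.80°Ré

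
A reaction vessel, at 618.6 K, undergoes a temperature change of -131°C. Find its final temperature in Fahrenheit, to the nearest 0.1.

Initial temperature in Celsius: 618.6 - 273.15 = 345.4500°C.
Final Celsius temperature: 345.4500 - 131.0000 = 214.4500°C.
In Fahrenheit: 214.4500 × 1.8 + 32 = 418.0°F.

418.0°F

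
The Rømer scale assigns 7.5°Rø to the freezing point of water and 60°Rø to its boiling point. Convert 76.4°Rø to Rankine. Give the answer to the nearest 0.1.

Linear interpolation between the fixed points: C = (76.4 - 7.5) × 100 / (60 - 7.5) = 131.2381°C.
Then 131.2381 × 1.8 + 491.67 = 727.9°R.

727.9°R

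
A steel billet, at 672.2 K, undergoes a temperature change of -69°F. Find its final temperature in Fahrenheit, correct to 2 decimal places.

681.29°F

Initial temperature in Celsius: 672.2 - 273.15 = 399.0500°C.
The 69°F change is an interval, so only the factor 5/9 applies: -69 × 5/9 = -38.3333°C.
Final Celsius temperature: 399.0500 - 38.3333 = 360.7167°C.
In Fahrenheit: 360.7167 × 1.8 + 32 = 681.29°F.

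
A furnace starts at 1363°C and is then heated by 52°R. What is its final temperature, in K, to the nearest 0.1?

The 52°R change is an interval, so only the factor 5/9 applies: +52 × 5/9 = +28.8889°C.
Final Celsius temperature: 1363.0000 + 28.8889 = 1391.8889°C.
In kelvin: 1391.8889 + 273.15 = 1665.0 K.

1665.0 K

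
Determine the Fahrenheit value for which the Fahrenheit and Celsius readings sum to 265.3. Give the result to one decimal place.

Let F be the Fahrenheit reading. The Celsius reading is C = 5/9·F - 17.7778.
Require F + C = 265.3: (14/9)·F - 17.7778 = 265.3.
F = (265.3 + 17.7778) / (14/9) = 182.0.

182.0°F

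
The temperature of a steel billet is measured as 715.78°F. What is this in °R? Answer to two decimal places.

In Celsius: (715.78 - 32) × 5/9 = 379.8778°C.
In Rankine: 379.8778 × 1.8 + 491.67 = 1175.45°R.

1175.45°R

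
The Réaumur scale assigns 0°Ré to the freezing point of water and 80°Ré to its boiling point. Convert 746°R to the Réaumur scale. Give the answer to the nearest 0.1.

113.0°Ré

First in Celsius: (746 - 491.67) × 5/9 = 141.2944°C.
Linearly onto the Réaumur scale: 0 + (141.2944 / 100) × (80 - 0) = 113.0°Ré.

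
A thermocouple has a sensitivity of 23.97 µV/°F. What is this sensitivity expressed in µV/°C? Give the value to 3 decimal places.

43.146 µV/°C

Since only a temperature interval is involved, the additive offset between the scales drops out.
A change of 1°C is a change of 1.8°F, so per °C the value is 23.97 × 1.8 = 43.146.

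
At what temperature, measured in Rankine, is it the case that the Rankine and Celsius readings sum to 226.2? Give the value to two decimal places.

321.01°R

Let R be the Rankine reading. The Celsius reading is C = 5/9·R - 273.15.
Require R + C = 226.2: (14/9)·R - 273.15 = 226.2.
R = (226.2 + 273.15) / (14/9) = 321.01.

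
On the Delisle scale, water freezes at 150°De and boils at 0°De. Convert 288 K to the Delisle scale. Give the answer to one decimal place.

First in Celsius: 288 - 273.15 = 14.8500°C.
Linearly onto the Delisle scale: 150 + (14.8500 / 100) × (0 - 150) = 127.7°De.

127.7°De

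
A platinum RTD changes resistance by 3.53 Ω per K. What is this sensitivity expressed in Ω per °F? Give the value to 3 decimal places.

The quantity depends on a temperature interval, so only the ratio of degree sizes applies; the offset between the scales is irrelevant.
A change of 1°F is a change of 5/9 K, so per °F the value is 3.53 × 5/9 = 1.961.

1.961 Ω per °F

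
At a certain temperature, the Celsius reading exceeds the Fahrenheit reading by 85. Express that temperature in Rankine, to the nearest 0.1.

Let x be the Celsius reading; then the Fahrenheit reading is 1.8·x + 32.
(1.8·x + 32) - x = -85  ⇒  (0.8)·x = -117  ⇒  x = -146.2500°C.
In Rankine: -146.2500 × 1.8 + 491.67 = 228.4°R.

228.4°R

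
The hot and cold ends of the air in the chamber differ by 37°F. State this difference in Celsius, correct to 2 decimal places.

20.56°C

An interval of 1°F corresponds to 5/9°C.
37 × 5/9 = 20.56.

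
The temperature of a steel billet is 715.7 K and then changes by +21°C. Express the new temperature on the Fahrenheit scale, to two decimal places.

Initial temperature in Celsius: 715.7 - 273.15 = 442.5500°C.
Final Celsius temperature: 442.5500 + 21.0000 = 463.5500°C.
In Fahrenheit: 463.5500 × 1.8 + 32 = 866.39°F.

866.39°F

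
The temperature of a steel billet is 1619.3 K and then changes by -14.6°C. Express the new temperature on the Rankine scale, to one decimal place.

2888.5°R

Initial temperature in Celsius: 1619.3 - 273.15 = 1346.1500°C.
Final Celsius temperature: 1346.1500 - 14.6000 = 1331.5500°C.
In Rankine: 1331.5500 × 1.8 + 491.67 = 2888.5°R.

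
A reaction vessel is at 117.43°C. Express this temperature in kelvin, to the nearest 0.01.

In kelvin: 117.4300 + 273.15 = 390.58 K.

390.58 K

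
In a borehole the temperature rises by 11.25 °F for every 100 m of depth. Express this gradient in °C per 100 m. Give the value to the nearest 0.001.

6.250 °C/100 m

The quantity depends on a temperature interval, so only the ratio of degree sizes applies; the offset between the scales is irrelevant.
A change of 1°F is a change of 5/9°C, so 11.25 × 5/9 = 6.250.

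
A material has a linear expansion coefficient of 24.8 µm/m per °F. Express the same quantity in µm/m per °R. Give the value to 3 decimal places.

The quantity depends on a temperature interval, so only the ratio of degree sizes applies; the offset between the scales is irrelevant.
A change of 1°R is a change of 1°F, so per °R the value is 24.8 × 1 = 24.800.

24.800 µm/m per °R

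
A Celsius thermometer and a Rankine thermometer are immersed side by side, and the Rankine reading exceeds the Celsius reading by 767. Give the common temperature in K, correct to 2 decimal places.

617.31 K

Let x be the Celsius reading; then the Rankine reading is 1.8·x + 491.67.
(1.8·x + 491.67) - x = 767  ⇒  (0.8)·x = 275.33  ⇒  x = 344.1625°C.
In kelvin: 344.1625 + 273.15 = 617.31 K.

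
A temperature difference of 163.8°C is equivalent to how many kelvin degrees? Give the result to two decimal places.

Celsius and kelvin degrees are the same size, so the interval is unchanged: 163.80.

163.80 K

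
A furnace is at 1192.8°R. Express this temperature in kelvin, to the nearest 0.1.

In Celsius: (1192.8 - 491.67) × 5/9 = 389.5167°C.
In kelvin: 389.5167 + 273.15 = 662.7 K.

662.7 K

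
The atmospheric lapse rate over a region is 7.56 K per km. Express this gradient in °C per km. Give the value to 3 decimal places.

The quantity depends on a temperature interval, so only the ratio of degree sizes applies; the offset between the scales is irrelevant.
A change of 1 K is a change of 1°C, so 7.56 × 1 = 7.560.

7.560 °C/km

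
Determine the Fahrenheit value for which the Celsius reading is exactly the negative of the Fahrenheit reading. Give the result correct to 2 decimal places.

Let F be the Fahrenheit reading. The Celsius reading is C = 5/9·F - 17.7778.
Require C = -1·F: 5/9·F - 17.7778 = -1·F.
(14/9)·F = 17.7778  ⇒  F = 11.43.

11.43°F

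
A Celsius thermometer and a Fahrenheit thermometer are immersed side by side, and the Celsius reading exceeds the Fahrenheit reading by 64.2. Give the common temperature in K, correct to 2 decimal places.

Let x be the Celsius reading; then the Fahrenheit reading is 1.8·x + 32.
(1.8·x + 32) - x = -64.2  ⇒  (0.8)·x = -96.2  ⇒  x = -120.2500°C.
In kelvin: -120.2500 + 273.15 = 152.90 K.

152.90 K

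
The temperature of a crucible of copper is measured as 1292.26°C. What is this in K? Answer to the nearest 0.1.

1565.4 K

In kelvin: 1292.2600 + 273.15 = 1565.4 K.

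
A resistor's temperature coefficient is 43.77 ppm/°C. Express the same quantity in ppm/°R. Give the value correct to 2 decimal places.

The quantity depends on a temperature interval, so only the ratio of degree sizes applies; the offset between the scales is irrelevant.
A change of 1°R is a change of 5/9°C, so per °R the value is 43.77 × 5/9 = 24.32.

24.32 ppm/°R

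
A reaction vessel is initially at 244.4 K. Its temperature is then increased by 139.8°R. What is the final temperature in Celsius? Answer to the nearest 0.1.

Initial temperature in Celsius: 244.4 - 273.15 = -28.7500°C.
The 139.8°R change is an interval, so only the factor 5/9 applies: +139.8 × 5/9 = +77.6667°C.
Final Celsius temperature: -28.7500 + 77.6667 = 48.9167°C.

48.9°C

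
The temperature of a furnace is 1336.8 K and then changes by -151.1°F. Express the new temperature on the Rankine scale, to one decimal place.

2255.1°R

Initial temperature in Celsius: 1336.8 - 273.15 = 1063.6500°C.
The 151.1°F change is an interval, so only the factor 5/9 applies: -151.1 × 5/9 = -83.9444°C.
Final Celsius temperature: 1063.6500 - 83.9444 = 979.7056°C.
In Rankine: 979.7056 × 1.8 + 491.67 = 2255.1°R.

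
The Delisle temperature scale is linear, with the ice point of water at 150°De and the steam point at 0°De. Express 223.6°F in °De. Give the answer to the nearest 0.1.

-9.7°De

First in Celsius: (223.6 - 32) × 5/9 = 106.4444°C.
Linearly onto the Delisle scale: 150 + (106.4444 / 100) × (0 - 150) = -9.7°De.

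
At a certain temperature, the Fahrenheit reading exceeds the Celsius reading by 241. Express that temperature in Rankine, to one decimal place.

961.9°R

Let x be the Celsius reading; then the Fahrenheit reading is 1.8·x + 32.
(1.8·x + 32) - x = 241  ⇒  (0.8)·x = 209  ⇒  x = 261.2500°C.
In Rankine: 261.2500 × 1.8 + 491.67 = 961.9°R.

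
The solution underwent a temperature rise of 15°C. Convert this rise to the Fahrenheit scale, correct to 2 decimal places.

For a temperature interval the offset drops out; only the factor 1.8 applies.
15 × 1.8 = 27.00.

27.00°F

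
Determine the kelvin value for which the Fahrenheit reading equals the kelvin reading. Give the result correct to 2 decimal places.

Let K be the kelvin reading. The Fahrenheit reading is F = 1.8·K - 459.67.
Set F = K: 1.8·K - 459.67 = K.
(0.8)·K = 459.67  ⇒  K = 574.59.

574.59 K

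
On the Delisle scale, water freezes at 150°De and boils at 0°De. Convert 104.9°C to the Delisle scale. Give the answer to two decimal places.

-7.35°De

Linearly onto the Delisle scale: 150 + (104.9000 / 100) × (0 - 150) = -7.35°De.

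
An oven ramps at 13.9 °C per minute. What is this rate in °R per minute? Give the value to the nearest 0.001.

The quantity depends on a temperature interval, so only the ratio of degree sizes applies; the offset between the scales is irrelevant.
A change of 1°C is a change of 1.8°R, so 13.9 × 1.8 = 25.020.

25.020 °R/minute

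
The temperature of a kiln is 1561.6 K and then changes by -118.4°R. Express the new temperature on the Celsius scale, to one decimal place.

1222.7°C

Initial temperature in Celsius: 1561.6 - 273.15 = 1288.4500°C.
The 118.4°R change is an interval, so only the factor 5/9 applies: -118.4 × 5/9 = -65.7778°C.
Final Celsius temperature: 1288.4500 - 65.7778 = 1222.6722°C.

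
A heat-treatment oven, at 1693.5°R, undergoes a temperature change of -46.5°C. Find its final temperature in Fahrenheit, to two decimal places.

1150.13°F

Initial temperature in Celsius: (1693.5 - 491.67) × 5/9 = 667.6833°C.
Final Celsius temperature: 667.6833 - 46.5000 = 621.1833°C.
In Fahrenheit: 621.1833 × 1.8 + 32 = 1150.13°F.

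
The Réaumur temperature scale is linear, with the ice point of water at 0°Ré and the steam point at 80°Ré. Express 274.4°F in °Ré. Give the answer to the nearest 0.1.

First in Celsius: (274.4 - 32) × 5/9 = 134.6667°C.
Linearly onto the Réaumur scale: 0 + (134.6667 / 100) × (80 - 0) = 107.7°Ré.

107.7°Ré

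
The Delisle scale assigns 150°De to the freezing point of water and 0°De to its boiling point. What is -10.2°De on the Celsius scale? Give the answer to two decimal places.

Linear interpolation between the fixed points: C = (-10.2 - 150) × 100 / (0 - 150) = 106.8000°C.

106.80°C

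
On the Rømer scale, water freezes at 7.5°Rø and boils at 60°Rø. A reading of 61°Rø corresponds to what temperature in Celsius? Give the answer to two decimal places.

101.90°C

Linear interpolation between the fixed points: C = (61 - 7.5) × 100 / (60 - 7.5) = 101.9048°C.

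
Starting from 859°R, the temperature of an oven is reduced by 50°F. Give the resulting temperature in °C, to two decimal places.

176.29°C

Initial temperature in Celsius: (859 - 491.67) × 5/9 = 204.0722°C.
The 50°F change is an interval, so only the factor 5/9 applies: -50 × 5/9 = -27.7778°C.
Final Celsius temperature: 204.0722 - 27.7778 = 176.2944°C.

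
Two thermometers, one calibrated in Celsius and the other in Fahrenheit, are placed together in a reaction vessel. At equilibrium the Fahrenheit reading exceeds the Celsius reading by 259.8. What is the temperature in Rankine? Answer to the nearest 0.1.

Let x be the Celsius reading; then the Fahrenheit reading is 1.8·x + 32.
(1.8·x + 32) - x = 259.8  ⇒  (0.8)·x = 227.8  ⇒  x = 284.7500°C.
In Rankine: 284.7500 × 1.8 + 491.67 = 1004.2°R.

1004.2°R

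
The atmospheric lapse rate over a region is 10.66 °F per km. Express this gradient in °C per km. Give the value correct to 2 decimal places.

The quantity depends on a temperature interval, so only the ratio of degree sizes applies; the offset between the scales is irrelevant.
A change of 1°F is a change of 5/9°C, so 10.66 × 5/9 = 5.92.

5.92 °C/km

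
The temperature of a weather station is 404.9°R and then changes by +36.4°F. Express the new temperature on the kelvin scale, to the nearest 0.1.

Initial temperature in Celsius: (404.9 - 491.67) × 5/9 = -48.2056°C.
The 36.4°F change is an interval, so only the factor 5/9 applies: +36.4 × 5/9 = +20.2222°C.
Final Celsius temperature: -48.2056 + 20.2222 = -27.9833°C.
In kelvin: -27.9833 + 273.15 = 245.2 K.

245.2 K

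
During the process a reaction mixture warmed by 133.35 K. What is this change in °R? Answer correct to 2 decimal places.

240.03°R

An interval of 1 K corresponds to 1.8°R.
133.35 × 1.8 = 240.03.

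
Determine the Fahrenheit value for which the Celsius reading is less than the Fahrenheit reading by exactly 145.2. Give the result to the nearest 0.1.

286.7°F

Let F be the Fahrenheit reading. The Celsius reading is C = 5/9·F - 17.7778.
Require C - F = -145.2: (-4/9)·F - 17.7778 = -145.2.
F = (-145.2 + 17.7778) / (-4/9) = 286.7.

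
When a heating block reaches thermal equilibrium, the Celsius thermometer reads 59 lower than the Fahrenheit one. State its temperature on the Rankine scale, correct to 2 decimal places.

Let x be the Fahrenheit reading; then the Celsius reading is 5/9·x - 17.7778.
(5/9·x - 17.7778) - x = -59  ⇒  (-4/9)·x = -41.2222  ⇒  x = 92.7500°F.
In Celsius: (92.75 - 32) × 5/9 = 33.7500°C.
In Rankine: 33.7500 × 1.8 + 491.67 = 552.42°R.

552.42°R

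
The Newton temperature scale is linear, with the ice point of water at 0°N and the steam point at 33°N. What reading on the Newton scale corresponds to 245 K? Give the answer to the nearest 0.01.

-9.29°N

First in Celsius: 245 - 273.15 = -28.1500°C.
Linearly onto the Newton scale: 0 + (-28.1500 / 100) × (33 - 0) = -9.29°N.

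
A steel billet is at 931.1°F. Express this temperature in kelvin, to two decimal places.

In Celsius: (931.1 - 32) × 5/9 = 499.5000°C.
In kelvin: 499.5000 + 273.15 = 772.65 K.

772.65 K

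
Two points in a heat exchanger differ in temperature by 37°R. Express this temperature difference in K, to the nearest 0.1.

Only the scale ratio 5/9 matters for a change in temperature.
37 × 5/9 = 20.6.

20.6 K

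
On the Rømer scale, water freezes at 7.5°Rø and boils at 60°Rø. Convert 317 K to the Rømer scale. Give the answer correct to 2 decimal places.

30.52°Rø

First in Celsius: 317 - 273.15 = 43.8500°C.
Linearly onto the Rømer scale: 7.5 + (43.8500 / 100) × (60 - 7.5) = 30.52°Rø.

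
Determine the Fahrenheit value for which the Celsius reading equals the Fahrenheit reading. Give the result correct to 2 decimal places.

Let F be the Fahrenheit reading. The Celsius reading is C = 5/9·F - 17.7778.
Set C = F: 5/9·F - 17.7778 = F.
(-4/9)·F = 17.7778  ⇒  F = -40.00.

-40.00°F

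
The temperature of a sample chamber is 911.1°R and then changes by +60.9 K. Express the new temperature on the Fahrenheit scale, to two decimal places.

Initial temperature in Celsius: (911.1 - 491.67) × 5/9 = 233.0167°C.
The 60.9 K change is an interval; Kelvin and Celsius degrees are the same size, so ΔC = +60.9°C.
Final Celsius temperature: 233.0167 + 60.9000 = 293.9167°C.
In Fahrenheit: 293.9167 × 1.8 + 32 = 561.05°F.

561.05°F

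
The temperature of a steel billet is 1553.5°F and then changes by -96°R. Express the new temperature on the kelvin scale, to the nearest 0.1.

1065.1 K

Initial temperature in Celsius: (1553.5 - 32) × 5/9 = 845.2778°C.
The 96°R change is an interval, so only the factor 5/9 applies: -96 × 5/9 = -53.3333°C.
Final Celsius temperature: 845.2778 - 53.3333 = 791.9444°C.
In kelvin: 791.9444 + 273.15 = 1065.1 K.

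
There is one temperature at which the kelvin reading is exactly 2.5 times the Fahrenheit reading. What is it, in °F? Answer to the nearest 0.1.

131.3°F

Let F be the Fahrenheit reading. The kelvin reading is K = 5/9·F + 255.372.
Require K = 2.5·F: 5/9·F + 255.372 = 2.5·F.
(-35/18)·F = -255.372  ⇒  F = 131.3.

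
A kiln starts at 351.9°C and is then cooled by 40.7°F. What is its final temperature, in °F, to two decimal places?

The 40.7°F change is an interval, so only the factor 5/9 applies: -40.7 × 5/9 = -22.6111°C.
Final Celsius temperature: 351.9000 - 22.6111 = 329.2889°C.
In Fahrenheit: 329.2889 × 1.8 + 32 = 624.72°F.

624.72°F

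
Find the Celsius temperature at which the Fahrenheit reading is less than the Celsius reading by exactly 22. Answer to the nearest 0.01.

-67.50°C

Let C be the Celsius reading. The Fahrenheit reading is F = 1.8·C + 32.
Require F - C = -22: (0.8)·C + 32 = -22.
C = (-22 - 32) / (0.8) = -67.50.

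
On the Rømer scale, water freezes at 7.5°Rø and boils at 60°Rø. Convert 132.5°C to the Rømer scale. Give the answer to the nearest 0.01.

77.06°Rø

Linearly onto the Rømer scale: 7.5 + (132.5000 / 100) × (60 - 7.5) = 77.06°Rø.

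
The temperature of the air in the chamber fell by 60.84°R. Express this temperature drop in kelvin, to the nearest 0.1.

33.8 K

An interval of 1°R corresponds to 5/9 K.
60.84 × 5/9 = 33.8.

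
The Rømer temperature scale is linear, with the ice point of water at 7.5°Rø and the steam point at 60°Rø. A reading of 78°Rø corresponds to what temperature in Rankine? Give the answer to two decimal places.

733.38°R

Linear interpolation between the fixed points: C = (78 - 7.5) × 100 / (60 - 7.5) = 134.2857°C.
Then 134.2857 × 1.8 + 491.67 = 733.38°R.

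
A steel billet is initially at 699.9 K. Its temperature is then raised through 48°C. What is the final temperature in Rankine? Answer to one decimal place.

Initial temperature in Celsius: 699.9 - 273.15 = 426.7500°C.
Final Celsius temperature: 426.7500 + 48.0000 = 474.7500°C.
In Rankine: 474.7500 × 1.8 + 491.67 = 1346.2°R.

1346.2°R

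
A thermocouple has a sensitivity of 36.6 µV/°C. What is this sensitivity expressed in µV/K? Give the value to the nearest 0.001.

36.600 µV/K

Since only a temperature interval is involved, the additive offset between the scales drops out.
A change of 1 K is a change of 1°C, so per K the value is 36.6 × 1 = 36.600.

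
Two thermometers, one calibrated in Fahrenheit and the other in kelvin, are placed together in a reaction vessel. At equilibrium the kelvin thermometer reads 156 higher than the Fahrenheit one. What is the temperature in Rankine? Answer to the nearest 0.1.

683.3°R

Let x be the Fahrenheit reading; then the kelvin reading is 5/9·x + 255.372.
(5/9·x + 255.372) - x = 156  ⇒  (-4/9)·x = -99.3722  ⇒  x = 223.5875°F.
In Celsius: (223.5875 - 32) × 5/9 = 106.4375°C.
In Rankine: 106.4375 × 1.8 + 491.67 = 683.3°R.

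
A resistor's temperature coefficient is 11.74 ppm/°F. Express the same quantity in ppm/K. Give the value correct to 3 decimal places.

The quantity depends on a temperature interval, so only the ratio of degree sizes applies; the offset between the scales is irrelevant.
A change of 1 K is a change of 1.8°F, so per K the value is 11.74 × 1.8 = 21.132.

21.132 ppm/K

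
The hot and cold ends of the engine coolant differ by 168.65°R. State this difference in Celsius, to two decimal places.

93.69°C

Only the scale ratio 5/9 matters for a change in temperature.
168.65 × 5/9 = 93.69.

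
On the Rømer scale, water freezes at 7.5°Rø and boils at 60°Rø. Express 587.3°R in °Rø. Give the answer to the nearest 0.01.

35.39°Rø

First in Celsius: (587.3 - 491.67) × 5/9 = 53.1278°C.
Linearly onto the Rømer scale: 7.5 + (53.1278 / 100) × (60 - 7.5) = 35.39°Rø.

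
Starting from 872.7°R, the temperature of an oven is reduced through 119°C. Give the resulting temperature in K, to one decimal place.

Initial temperature in Celsius: (872.7 - 491.67) × 5/9 = 211.6833°C.
Final Celsius temperature: 211.6833 - 119.0000 = 92.6833°C.
In kelvin: 92.6833 + 273.15 = 365.8 K.

365.8 K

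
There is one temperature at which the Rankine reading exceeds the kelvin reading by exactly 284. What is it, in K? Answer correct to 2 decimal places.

Let K be the kelvin reading. The Rankine reading is R = 1.8·K.
Require R - K = 284: (0.8)·K = 284.
K = (284) / (0.8) = 355.00.

355.00 K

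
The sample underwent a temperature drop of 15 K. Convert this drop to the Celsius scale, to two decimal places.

15.00°C

Kelvin and Celsius degrees are the same size, so the interval is unchanged: 15.00.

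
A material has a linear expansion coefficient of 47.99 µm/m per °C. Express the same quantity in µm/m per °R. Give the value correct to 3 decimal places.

26.661 µm/m per °R

Since only a temperature interval is involved, the additive offset between the scales drops out.
A change of 1°R is a change of 5/9°C, so per °R the value is 47.99 × 5/9 = 26.661.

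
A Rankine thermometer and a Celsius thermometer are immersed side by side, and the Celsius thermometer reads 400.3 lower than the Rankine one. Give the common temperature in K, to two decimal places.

158.94 K

Let x be the Rankine reading; then the Celsius reading is 5/9·x - 273.15.
(5/9·x - 273.15) - x = -400.3  ⇒  (-4/9)·x = -127.15  ⇒  x = 286.0875°R.
In Celsius: (286.0875 - 491.67) × 5/9 = -114.2125°C.
In kelvin: -114.2125 + 273.15 = 158.94 K.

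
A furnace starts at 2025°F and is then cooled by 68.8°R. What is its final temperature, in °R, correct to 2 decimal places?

Initial temperature in Celsius: (2025 - 32) × 5/9 = 1107.2222°C.
The 68.8°R change is an interval, so only the factor 5/9 applies: -68.8 × 5/9 = -38.2222°C.
Final Celsius temperature: 1107.2222 - 38.2222 = 1069.0000°C.
In Rankine: 1069.0000 × 1.8 + 491.67 = 2415.87°R.

2415.87°R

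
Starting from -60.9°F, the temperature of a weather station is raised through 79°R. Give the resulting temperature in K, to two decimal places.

265.43 K

Initial temperature in Celsius: (-60.9 - 32) × 5/9 = -51.6111°C.
The 79°R change is an interval, so only the factor 5/9 applies: +79 × 5/9 = +43.8889°C.
Final Celsius temperature: -51.6111 + 43.8889 = -7.7222°C.
In kelvin: -7.7222 + 273.15 = 265.43 K.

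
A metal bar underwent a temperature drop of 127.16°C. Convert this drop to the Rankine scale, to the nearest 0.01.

Only the scale ratio 1.8 matters for a change in temperature.
127.16 × 1.8 = 228.89.

228.89°R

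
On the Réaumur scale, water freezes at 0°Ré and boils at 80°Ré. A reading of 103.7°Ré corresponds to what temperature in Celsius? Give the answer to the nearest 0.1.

129.6°C

Linear interpolation between the fixed points: C = (103.7 - 0) × 100 / (80 - 0) = 129.6250°C.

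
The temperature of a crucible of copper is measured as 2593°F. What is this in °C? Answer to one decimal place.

In Celsius: (2593 - 32) × 5/9 = 1422.7778°C.

1422.8°C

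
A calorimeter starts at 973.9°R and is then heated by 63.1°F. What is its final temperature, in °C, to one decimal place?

Initial temperature in Celsius: (973.9 - 491.67) × 5/9 = 267.9056°C.
The 63.1°F change is an interval, so only the factor 5/9 applies: +63.1 × 5/9 = +35.0556°C.
Final Celsius temperature: 267.9056 + 35.0556 = 302.9611°C.

303.0°C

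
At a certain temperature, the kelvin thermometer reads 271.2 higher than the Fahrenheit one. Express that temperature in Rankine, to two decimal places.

424.06°R

Let x be the Fahrenheit reading; then the kelvin reading is 5/9·x + 255.372.
(5/9·x + 255.372) - x = 271.2  ⇒  (-4/9)·x = 15.8278  ⇒  x = -35.6125°F.
In Celsius: (-35.6125 - 32) × 5/9 = -37.5625°C.
In Rankine: -37.5625 × 1.8 + 491.67 = 424.06°R.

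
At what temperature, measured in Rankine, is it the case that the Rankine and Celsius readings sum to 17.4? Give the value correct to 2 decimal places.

186.78°R

Let R be the Rankine reading. The Celsius reading is C = 5/9·R - 273.15.
Require R + C = 17.4: (14/9)·R - 273.15 = 17.4.
R = (17.4 + 273.15) / (14/9) = 186.78.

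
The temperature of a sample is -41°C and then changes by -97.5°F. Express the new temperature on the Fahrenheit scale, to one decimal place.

The 97.5°F change is an interval, so only the factor 5/9 applies: -97.5 × 5/9 = -54.1667°C.
Final Celsius temperature: -41.0000 - 54.1667 = -95.1667°C.
In Fahrenheit: -95.1667 × 1.8 + 32 = -139.3°F.

-139.3°F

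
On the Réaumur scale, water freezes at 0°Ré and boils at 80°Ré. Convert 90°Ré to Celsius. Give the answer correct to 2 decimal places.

112.50°C

Linear interpolation between the fixed points: C = (90 - 0) × 100 / (80 - 0) = 112.5000°C.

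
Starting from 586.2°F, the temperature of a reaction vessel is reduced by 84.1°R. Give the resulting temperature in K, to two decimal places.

534.32 K

Initial temperature in Celsius: (586.2 - 32) × 5/9 = 307.8889°C.
The 84.1°R change is an interval, so only the factor 5/9 applies: -84.1 × 5/9 = -46.7222°C.
Final Celsius temperature: 307.8889 - 46.7222 = 261.1667°C.
In kelvin: 261.1667 + 273.15 = 534.32 K.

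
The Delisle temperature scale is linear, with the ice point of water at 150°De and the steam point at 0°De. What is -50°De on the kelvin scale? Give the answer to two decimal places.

Linear interpolation between the fixed points: C = (-50 - 150) × 100 / (0 - 150) = 133.3333°C.
Then 133.3333 + 273.15 = 406.48 K.

406.48 K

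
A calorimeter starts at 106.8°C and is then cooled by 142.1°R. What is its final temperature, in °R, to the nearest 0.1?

541.8°R

The 142.1°R change is an interval, so only the factor 5/9 applies: -142.1 × 5/9 = -78.9444°C.
Final Celsius temperature: 106.8000 - 78.9444 = 27.8556°C.
In Rankine: 27.8556 × 1.8 + 491.67 = 541.8°R.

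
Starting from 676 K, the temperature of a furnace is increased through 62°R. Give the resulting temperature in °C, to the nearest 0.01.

437.29°C

Initial temperature in Celsius: 676 - 273.15 = 402.8500°C.
The 62°R change is an interval, so only the factor 5/9 applies: +62 × 5/9 = +34.4444°C.
Final Celsius temperature: 402.8500 + 34.4444 = 437.2944°C.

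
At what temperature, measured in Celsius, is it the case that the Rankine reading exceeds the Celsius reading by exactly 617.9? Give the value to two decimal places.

157.79°C

Let C be the Celsius reading. The Rankine reading is R = 1.8·C + 491.67.
Require R - C = 617.9: (0.8)·C + 491.67 = 617.9.
C = (617.9 - 491.67) / (0.8) = 157.79.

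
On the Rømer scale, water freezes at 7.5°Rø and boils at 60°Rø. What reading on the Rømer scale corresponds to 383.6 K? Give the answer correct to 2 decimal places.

First in Celsius: 383.6 - 273.15 = 110.4500°C.
Linearly onto the Rømer scale: 7.5 + (110.4500 / 100) × (60 - 7.5) = 65.49°Rø.

65.49°Rø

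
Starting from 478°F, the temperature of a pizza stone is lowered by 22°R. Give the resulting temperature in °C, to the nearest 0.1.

235.6°C

Initial temperature in Celsius: (478 - 32) × 5/9 = 247.7778°C.
The 22°R change is an interval, so only the factor 5/9 applies: -22 × 5/9 = -12.2222°C.
Final Celsius temperature: 247.7778 - 12.2222 = 235.5556°C.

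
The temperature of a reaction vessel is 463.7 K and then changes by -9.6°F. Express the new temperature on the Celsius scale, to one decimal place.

185.2°C

Initial temperature in Celsius: 463.7 - 273.15 = 190.5500°C.
The 9.6°F change is an interval, so only the factor 5/9 applies: -9.6 × 5/9 = -5.3333°C.
Final Celsius temperature: 190.5500 - 5.3333 = 185.2167°C.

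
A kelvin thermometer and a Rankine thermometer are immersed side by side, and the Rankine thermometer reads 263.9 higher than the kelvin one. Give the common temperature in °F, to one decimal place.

Let x be the kelvin reading; then the Rankine reading is 1.8·x.
(1.8·x) - x = 263.9  ⇒  (0.8)·x = 263.9  ⇒  x = 329.8750 K.
In Celsius: 329.875 - 273.15 = 56.7250°C.
In Fahrenheit: 56.7250 × 1.8 + 32 = 134.1°F.

134.1°F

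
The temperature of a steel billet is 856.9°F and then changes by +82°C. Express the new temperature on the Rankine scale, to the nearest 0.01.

Initial temperature in Celsius: (856.9 - 32) × 5/9 = 458.2778°C.
Final Celsius temperature: 458.2778 + 82.0000 = 540.2778°C.
In Rankine: 540.2778 × 1.8 + 491.67 = 1464.17°R.

1464.17°R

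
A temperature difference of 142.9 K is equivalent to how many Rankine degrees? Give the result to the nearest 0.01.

For a temperature interval the offset drops out; only the factor 1.8 applies.
142.9 × 1.8 = 257.22.

257.22°R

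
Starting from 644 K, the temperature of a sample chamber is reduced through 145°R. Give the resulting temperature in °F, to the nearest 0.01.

554.53°F

Initial temperature in Celsius: 644 - 273.15 = 370.8500°C.
The 145°R change is an interval, so only the factor 5/9 applies: -145 × 5/9 = -80.5556°C.
Final Celsius temperature: 370.8500 - 80.5556 = 290.2944°C.
In Fahrenheit: 290.2944 × 1.8 + 32 = 554.53°F.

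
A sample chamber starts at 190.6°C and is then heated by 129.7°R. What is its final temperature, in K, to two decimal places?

535.81 K

The 129.7°R change is an interval, so only the factor 5/9 applies: +129.7 × 5/9 = +72.0556°C.
Final Celsius temperature: 190.6000 + 72.0556 = 262.6556°C.
In kelvin: 262.6556 + 273.15 = 535.81 K.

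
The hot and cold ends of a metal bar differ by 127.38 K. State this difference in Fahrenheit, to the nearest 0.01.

Only the scale ratio 1.8 matters for a change in temperature.
127.38 × 1.8 = 229.28.

229.28°F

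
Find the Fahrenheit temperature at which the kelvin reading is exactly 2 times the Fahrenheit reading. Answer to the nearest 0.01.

Let F be the Fahrenheit reading. The kelvin reading is K = 5/9·F + 255.372.
Require K = 2·F: 5/9·F + 255.372 = 2·F.
(-13/9)·F = -255.372  ⇒  F = 176.80.

176.80°F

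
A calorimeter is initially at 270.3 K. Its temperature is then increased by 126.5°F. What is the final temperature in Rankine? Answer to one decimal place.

613.0°R

Initial temperature in Celsius: 270.3 - 273.15 = -2.8500°C.
The 126.5°F change is an interval, so only the factor 5/9 applies: +126.5 × 5/9 = +70.2778°C.
Final Celsius temperature: -2.8500 + 70.2778 = 67.4278°C.
In Rankine: 67.4278 × 1.8 + 491.67 = 613.0°R.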